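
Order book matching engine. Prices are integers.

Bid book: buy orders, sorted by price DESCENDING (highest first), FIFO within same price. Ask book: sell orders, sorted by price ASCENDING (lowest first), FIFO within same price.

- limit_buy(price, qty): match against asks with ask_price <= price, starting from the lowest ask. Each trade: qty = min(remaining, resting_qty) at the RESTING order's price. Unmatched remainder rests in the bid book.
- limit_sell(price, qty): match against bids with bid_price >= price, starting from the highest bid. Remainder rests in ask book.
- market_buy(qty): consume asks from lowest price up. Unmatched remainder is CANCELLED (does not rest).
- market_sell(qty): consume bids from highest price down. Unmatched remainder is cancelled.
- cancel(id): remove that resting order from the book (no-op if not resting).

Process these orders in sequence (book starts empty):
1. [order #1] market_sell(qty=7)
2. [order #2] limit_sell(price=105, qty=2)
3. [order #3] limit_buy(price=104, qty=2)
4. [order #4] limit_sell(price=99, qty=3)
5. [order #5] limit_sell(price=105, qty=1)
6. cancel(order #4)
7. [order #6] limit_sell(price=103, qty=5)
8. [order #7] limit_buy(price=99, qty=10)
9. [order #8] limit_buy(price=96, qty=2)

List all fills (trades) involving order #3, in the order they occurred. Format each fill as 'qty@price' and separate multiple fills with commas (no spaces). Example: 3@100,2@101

After op 1 [order #1] market_sell(qty=7): fills=none; bids=[-] asks=[-]
After op 2 [order #2] limit_sell(price=105, qty=2): fills=none; bids=[-] asks=[#2:2@105]
After op 3 [order #3] limit_buy(price=104, qty=2): fills=none; bids=[#3:2@104] asks=[#2:2@105]
After op 4 [order #4] limit_sell(price=99, qty=3): fills=#3x#4:2@104; bids=[-] asks=[#4:1@99 #2:2@105]
After op 5 [order #5] limit_sell(price=105, qty=1): fills=none; bids=[-] asks=[#4:1@99 #2:2@105 #5:1@105]
After op 6 cancel(order #4): fills=none; bids=[-] asks=[#2:2@105 #5:1@105]
After op 7 [order #6] limit_sell(price=103, qty=5): fills=none; bids=[-] asks=[#6:5@103 #2:2@105 #5:1@105]
After op 8 [order #7] limit_buy(price=99, qty=10): fills=none; bids=[#7:10@99] asks=[#6:5@103 #2:2@105 #5:1@105]
After op 9 [order #8] limit_buy(price=96, qty=2): fills=none; bids=[#7:10@99 #8:2@96] asks=[#6:5@103 #2:2@105 #5:1@105]

Answer: 2@104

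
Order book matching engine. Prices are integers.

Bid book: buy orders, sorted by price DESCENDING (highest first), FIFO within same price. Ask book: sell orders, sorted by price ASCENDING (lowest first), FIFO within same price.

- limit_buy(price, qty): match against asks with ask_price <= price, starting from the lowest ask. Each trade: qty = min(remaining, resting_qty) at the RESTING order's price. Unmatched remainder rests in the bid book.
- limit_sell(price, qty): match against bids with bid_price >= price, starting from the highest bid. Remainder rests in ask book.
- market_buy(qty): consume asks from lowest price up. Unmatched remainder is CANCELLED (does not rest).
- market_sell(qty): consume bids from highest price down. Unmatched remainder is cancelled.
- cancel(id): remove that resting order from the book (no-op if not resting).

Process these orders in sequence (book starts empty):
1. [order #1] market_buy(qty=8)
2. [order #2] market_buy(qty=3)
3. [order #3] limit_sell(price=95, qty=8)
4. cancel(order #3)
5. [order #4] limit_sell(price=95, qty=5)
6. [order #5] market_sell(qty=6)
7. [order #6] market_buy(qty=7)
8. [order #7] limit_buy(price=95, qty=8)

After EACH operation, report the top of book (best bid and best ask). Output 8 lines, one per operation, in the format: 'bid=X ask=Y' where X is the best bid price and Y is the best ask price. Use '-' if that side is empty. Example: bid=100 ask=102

Answer: bid=- ask=-
bid=- ask=-
bid=- ask=95
bid=- ask=-
bid=- ask=95
bid=- ask=95
bid=- ask=-
bid=95 ask=-

Derivation:
After op 1 [order #1] market_buy(qty=8): fills=none; bids=[-] asks=[-]
After op 2 [order #2] market_buy(qty=3): fills=none; bids=[-] asks=[-]
After op 3 [order #3] limit_sell(price=95, qty=8): fills=none; bids=[-] asks=[#3:8@95]
After op 4 cancel(order #3): fills=none; bids=[-] asks=[-]
After op 5 [order #4] limit_sell(price=95, qty=5): fills=none; bids=[-] asks=[#4:5@95]
After op 6 [order #5] market_sell(qty=6): fills=none; bids=[-] asks=[#4:5@95]
After op 7 [order #6] market_buy(qty=7): fills=#6x#4:5@95; bids=[-] asks=[-]
After op 8 [order #7] limit_buy(price=95, qty=8): fills=none; bids=[#7:8@95] asks=[-]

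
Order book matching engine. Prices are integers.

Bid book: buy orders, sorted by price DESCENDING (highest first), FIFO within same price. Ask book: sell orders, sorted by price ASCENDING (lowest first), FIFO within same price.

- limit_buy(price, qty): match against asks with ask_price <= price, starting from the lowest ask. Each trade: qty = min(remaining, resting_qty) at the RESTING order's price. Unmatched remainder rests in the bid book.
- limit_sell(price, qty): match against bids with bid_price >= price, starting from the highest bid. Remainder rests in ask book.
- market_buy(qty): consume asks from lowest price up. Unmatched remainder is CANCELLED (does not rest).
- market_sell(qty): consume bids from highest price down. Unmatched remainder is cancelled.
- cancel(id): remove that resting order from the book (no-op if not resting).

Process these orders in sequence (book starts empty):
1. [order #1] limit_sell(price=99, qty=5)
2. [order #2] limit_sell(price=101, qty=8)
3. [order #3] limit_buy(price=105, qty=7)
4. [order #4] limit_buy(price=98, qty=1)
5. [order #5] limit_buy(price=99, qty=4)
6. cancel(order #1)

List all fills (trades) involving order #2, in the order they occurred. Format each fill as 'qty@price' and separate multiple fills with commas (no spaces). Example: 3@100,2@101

Answer: 2@101

Derivation:
After op 1 [order #1] limit_sell(price=99, qty=5): fills=none; bids=[-] asks=[#1:5@99]
After op 2 [order #2] limit_sell(price=101, qty=8): fills=none; bids=[-] asks=[#1:5@99 #2:8@101]
After op 3 [order #3] limit_buy(price=105, qty=7): fills=#3x#1:5@99 #3x#2:2@101; bids=[-] asks=[#2:6@101]
After op 4 [order #4] limit_buy(price=98, qty=1): fills=none; bids=[#4:1@98] asks=[#2:6@101]
After op 5 [order #5] limit_buy(price=99, qty=4): fills=none; bids=[#5:4@99 #4:1@98] asks=[#2:6@101]
After op 6 cancel(order #1): fills=none; bids=[#5:4@99 #4:1@98] asks=[#2:6@101]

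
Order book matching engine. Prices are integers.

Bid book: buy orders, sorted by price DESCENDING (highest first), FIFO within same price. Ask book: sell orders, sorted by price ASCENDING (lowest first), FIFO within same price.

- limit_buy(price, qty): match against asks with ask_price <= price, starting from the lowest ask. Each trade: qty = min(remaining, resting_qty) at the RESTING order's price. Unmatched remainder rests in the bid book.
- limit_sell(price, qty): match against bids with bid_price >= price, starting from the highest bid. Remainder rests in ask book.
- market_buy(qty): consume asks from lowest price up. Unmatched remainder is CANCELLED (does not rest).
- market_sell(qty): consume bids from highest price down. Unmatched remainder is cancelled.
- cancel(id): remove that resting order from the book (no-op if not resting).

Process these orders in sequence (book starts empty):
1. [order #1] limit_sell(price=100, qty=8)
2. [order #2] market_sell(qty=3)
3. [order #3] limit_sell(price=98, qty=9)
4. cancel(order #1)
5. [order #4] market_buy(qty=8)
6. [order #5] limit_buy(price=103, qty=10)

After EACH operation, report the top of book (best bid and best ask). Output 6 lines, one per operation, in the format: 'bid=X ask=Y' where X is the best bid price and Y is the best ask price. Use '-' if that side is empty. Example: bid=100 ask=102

After op 1 [order #1] limit_sell(price=100, qty=8): fills=none; bids=[-] asks=[#1:8@100]
After op 2 [order #2] market_sell(qty=3): fills=none; bids=[-] asks=[#1:8@100]
After op 3 [order #3] limit_sell(price=98, qty=9): fills=none; bids=[-] asks=[#3:9@98 #1:8@100]
After op 4 cancel(order #1): fills=none; bids=[-] asks=[#3:9@98]
After op 5 [order #4] market_buy(qty=8): fills=#4x#3:8@98; bids=[-] asks=[#3:1@98]
After op 6 [order #5] limit_buy(price=103, qty=10): fills=#5x#3:1@98; bids=[#5:9@103] asks=[-]

Answer: bid=- ask=100
bid=- ask=100
bid=- ask=98
bid=- ask=98
bid=- ask=98
bid=103 ask=-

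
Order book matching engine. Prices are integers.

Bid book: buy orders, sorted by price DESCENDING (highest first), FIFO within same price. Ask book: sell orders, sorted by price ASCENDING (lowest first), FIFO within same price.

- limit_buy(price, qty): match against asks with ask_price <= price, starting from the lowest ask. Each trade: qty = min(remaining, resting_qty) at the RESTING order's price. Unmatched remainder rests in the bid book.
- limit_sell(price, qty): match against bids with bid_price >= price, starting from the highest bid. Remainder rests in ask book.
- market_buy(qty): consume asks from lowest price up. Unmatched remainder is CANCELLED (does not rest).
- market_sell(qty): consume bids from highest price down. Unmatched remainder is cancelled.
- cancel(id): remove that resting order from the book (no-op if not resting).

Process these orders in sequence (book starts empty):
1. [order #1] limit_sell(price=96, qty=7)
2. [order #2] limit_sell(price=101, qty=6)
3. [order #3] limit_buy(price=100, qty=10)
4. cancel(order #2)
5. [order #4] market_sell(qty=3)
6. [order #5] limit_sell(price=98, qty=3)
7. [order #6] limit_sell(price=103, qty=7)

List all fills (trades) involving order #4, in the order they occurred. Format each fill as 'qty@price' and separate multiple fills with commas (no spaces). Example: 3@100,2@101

Answer: 3@100

Derivation:
After op 1 [order #1] limit_sell(price=96, qty=7): fills=none; bids=[-] asks=[#1:7@96]
After op 2 [order #2] limit_sell(price=101, qty=6): fills=none; bids=[-] asks=[#1:7@96 #2:6@101]
After op 3 [order #3] limit_buy(price=100, qty=10): fills=#3x#1:7@96; bids=[#3:3@100] asks=[#2:6@101]
After op 4 cancel(order #2): fills=none; bids=[#3:3@100] asks=[-]
After op 5 [order #4] market_sell(qty=3): fills=#3x#4:3@100; bids=[-] asks=[-]
After op 6 [order #5] limit_sell(price=98, qty=3): fills=none; bids=[-] asks=[#5:3@98]
After op 7 [order #6] limit_sell(price=103, qty=7): fills=none; bids=[-] asks=[#5:3@98 #6:7@103]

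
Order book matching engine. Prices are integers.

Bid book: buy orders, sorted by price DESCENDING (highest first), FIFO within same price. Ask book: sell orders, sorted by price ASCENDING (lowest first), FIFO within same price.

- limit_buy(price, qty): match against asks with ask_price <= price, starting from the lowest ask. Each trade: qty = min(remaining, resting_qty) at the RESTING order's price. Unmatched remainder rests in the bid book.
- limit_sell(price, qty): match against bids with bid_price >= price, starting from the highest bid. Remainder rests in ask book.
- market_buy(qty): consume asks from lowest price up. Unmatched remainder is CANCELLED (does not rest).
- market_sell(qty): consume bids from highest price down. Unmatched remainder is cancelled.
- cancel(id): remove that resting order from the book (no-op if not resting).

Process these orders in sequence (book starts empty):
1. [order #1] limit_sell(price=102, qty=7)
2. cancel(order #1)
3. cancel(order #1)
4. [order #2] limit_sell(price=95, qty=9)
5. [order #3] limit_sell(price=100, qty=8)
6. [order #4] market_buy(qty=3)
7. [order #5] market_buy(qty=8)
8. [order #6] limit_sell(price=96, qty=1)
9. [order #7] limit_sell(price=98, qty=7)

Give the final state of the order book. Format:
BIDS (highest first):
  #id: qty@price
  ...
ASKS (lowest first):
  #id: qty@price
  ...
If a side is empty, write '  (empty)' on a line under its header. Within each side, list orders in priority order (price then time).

Answer: BIDS (highest first):
  (empty)
ASKS (lowest first):
  #6: 1@96
  #7: 7@98
  #3: 6@100

Derivation:
After op 1 [order #1] limit_sell(price=102, qty=7): fills=none; bids=[-] asks=[#1:7@102]
After op 2 cancel(order #1): fills=none; bids=[-] asks=[-]
After op 3 cancel(order #1): fills=none; bids=[-] asks=[-]
After op 4 [order #2] limit_sell(price=95, qty=9): fills=none; bids=[-] asks=[#2:9@95]
After op 5 [order #3] limit_sell(price=100, qty=8): fills=none; bids=[-] asks=[#2:9@95 #3:8@100]
After op 6 [order #4] market_buy(qty=3): fills=#4x#2:3@95; bids=[-] asks=[#2:6@95 #3:8@100]
After op 7 [order #5] market_buy(qty=8): fills=#5x#2:6@95 #5x#3:2@100; bids=[-] asks=[#3:6@100]
After op 8 [order #6] limit_sell(price=96, qty=1): fills=none; bids=[-] asks=[#6:1@96 #3:6@100]
After op 9 [order #7] limit_sell(price=98, qty=7): fills=none; bids=[-] asks=[#6:1@96 #7:7@98 #3:6@100]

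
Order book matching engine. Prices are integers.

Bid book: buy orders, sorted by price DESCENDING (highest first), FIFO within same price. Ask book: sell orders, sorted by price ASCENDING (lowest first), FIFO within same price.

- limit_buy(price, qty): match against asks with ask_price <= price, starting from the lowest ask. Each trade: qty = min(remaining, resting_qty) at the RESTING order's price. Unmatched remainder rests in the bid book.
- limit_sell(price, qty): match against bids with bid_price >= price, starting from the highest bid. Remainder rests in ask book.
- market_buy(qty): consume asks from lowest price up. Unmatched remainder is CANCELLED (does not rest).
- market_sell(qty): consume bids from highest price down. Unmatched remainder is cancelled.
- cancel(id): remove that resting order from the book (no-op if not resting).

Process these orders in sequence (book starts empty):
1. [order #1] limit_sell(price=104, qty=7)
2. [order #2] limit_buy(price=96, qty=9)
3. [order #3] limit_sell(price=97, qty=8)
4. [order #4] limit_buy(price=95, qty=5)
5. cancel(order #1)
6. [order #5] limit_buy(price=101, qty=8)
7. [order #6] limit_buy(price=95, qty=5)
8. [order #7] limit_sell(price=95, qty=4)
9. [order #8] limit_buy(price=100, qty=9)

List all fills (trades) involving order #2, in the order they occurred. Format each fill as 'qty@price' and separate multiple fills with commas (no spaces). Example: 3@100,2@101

Answer: 4@96

Derivation:
After op 1 [order #1] limit_sell(price=104, qty=7): fills=none; bids=[-] asks=[#1:7@104]
After op 2 [order #2] limit_buy(price=96, qty=9): fills=none; bids=[#2:9@96] asks=[#1:7@104]
After op 3 [order #3] limit_sell(price=97, qty=8): fills=none; bids=[#2:9@96] asks=[#3:8@97 #1:7@104]
After op 4 [order #4] limit_buy(price=95, qty=5): fills=none; bids=[#2:9@96 #4:5@95] asks=[#3:8@97 #1:7@104]
After op 5 cancel(order #1): fills=none; bids=[#2:9@96 #4:5@95] asks=[#3:8@97]
After op 6 [order #5] limit_buy(price=101, qty=8): fills=#5x#3:8@97; bids=[#2:9@96 #4:5@95] asks=[-]
After op 7 [order #6] limit_buy(price=95, qty=5): fills=none; bids=[#2:9@96 #4:5@95 #6:5@95] asks=[-]
After op 8 [order #7] limit_sell(price=95, qty=4): fills=#2x#7:4@96; bids=[#2:5@96 #4:5@95 #6:5@95] asks=[-]
After op 9 [order #8] limit_buy(price=100, qty=9): fills=none; bids=[#8:9@100 #2:5@96 #4:5@95 #6:5@95] asks=[-]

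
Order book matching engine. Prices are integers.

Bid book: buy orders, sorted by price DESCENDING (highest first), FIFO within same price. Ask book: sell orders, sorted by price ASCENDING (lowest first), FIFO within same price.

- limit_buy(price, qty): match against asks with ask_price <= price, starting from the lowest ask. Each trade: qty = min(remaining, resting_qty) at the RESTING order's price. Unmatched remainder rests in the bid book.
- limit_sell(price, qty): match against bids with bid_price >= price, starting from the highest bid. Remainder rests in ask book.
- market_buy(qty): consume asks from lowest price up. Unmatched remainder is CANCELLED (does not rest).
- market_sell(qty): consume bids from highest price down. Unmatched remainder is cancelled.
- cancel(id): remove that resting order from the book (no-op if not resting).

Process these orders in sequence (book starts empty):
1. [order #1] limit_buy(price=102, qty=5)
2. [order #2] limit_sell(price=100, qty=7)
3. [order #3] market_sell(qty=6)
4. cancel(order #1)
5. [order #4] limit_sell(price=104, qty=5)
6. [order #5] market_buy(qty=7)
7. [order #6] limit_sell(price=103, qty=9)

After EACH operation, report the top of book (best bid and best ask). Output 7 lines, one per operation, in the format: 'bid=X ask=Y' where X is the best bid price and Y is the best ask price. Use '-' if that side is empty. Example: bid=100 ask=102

Answer: bid=102 ask=-
bid=- ask=100
bid=- ask=100
bid=- ask=100
bid=- ask=100
bid=- ask=-
bid=- ask=103

Derivation:
After op 1 [order #1] limit_buy(price=102, qty=5): fills=none; bids=[#1:5@102] asks=[-]
After op 2 [order #2] limit_sell(price=100, qty=7): fills=#1x#2:5@102; bids=[-] asks=[#2:2@100]
After op 3 [order #3] market_sell(qty=6): fills=none; bids=[-] asks=[#2:2@100]
After op 4 cancel(order #1): fills=none; bids=[-] asks=[#2:2@100]
After op 5 [order #4] limit_sell(price=104, qty=5): fills=none; bids=[-] asks=[#2:2@100 #4:5@104]
After op 6 [order #5] market_buy(qty=7): fills=#5x#2:2@100 #5x#4:5@104; bids=[-] asks=[-]
After op 7 [order #6] limit_sell(price=103, qty=9): fills=none; bids=[-] asks=[#6:9@103]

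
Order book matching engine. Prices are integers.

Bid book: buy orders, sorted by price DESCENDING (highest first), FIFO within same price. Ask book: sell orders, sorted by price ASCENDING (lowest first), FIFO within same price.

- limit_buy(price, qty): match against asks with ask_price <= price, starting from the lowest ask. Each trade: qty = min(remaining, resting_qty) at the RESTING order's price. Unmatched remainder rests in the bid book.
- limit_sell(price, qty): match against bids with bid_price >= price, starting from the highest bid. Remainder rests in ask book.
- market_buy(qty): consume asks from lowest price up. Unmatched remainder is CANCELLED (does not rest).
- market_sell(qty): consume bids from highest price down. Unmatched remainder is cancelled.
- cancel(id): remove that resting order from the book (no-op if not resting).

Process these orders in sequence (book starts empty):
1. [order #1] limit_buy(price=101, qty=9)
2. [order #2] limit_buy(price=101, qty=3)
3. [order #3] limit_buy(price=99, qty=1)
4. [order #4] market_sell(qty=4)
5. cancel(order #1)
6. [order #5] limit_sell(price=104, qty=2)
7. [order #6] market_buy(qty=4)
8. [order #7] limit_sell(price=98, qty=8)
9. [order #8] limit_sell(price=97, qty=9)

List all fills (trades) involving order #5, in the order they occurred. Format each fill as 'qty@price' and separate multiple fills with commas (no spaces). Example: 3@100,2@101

Answer: 2@104

Derivation:
After op 1 [order #1] limit_buy(price=101, qty=9): fills=none; bids=[#1:9@101] asks=[-]
After op 2 [order #2] limit_buy(price=101, qty=3): fills=none; bids=[#1:9@101 #2:3@101] asks=[-]
After op 3 [order #3] limit_buy(price=99, qty=1): fills=none; bids=[#1:9@101 #2:3@101 #3:1@99] asks=[-]
After op 4 [order #4] market_sell(qty=4): fills=#1x#4:4@101; bids=[#1:5@101 #2:3@101 #3:1@99] asks=[-]
After op 5 cancel(order #1): fills=none; bids=[#2:3@101 #3:1@99] asks=[-]
After op 6 [order #5] limit_sell(price=104, qty=2): fills=none; bids=[#2:3@101 #3:1@99] asks=[#5:2@104]
After op 7 [order #6] market_buy(qty=4): fills=#6x#5:2@104; bids=[#2:3@101 #3:1@99] asks=[-]
After op 8 [order #7] limit_sell(price=98, qty=8): fills=#2x#7:3@101 #3x#7:1@99; bids=[-] asks=[#7:4@98]
After op 9 [order #8] limit_sell(price=97, qty=9): fills=none; bids=[-] asks=[#8:9@97 #7:4@98]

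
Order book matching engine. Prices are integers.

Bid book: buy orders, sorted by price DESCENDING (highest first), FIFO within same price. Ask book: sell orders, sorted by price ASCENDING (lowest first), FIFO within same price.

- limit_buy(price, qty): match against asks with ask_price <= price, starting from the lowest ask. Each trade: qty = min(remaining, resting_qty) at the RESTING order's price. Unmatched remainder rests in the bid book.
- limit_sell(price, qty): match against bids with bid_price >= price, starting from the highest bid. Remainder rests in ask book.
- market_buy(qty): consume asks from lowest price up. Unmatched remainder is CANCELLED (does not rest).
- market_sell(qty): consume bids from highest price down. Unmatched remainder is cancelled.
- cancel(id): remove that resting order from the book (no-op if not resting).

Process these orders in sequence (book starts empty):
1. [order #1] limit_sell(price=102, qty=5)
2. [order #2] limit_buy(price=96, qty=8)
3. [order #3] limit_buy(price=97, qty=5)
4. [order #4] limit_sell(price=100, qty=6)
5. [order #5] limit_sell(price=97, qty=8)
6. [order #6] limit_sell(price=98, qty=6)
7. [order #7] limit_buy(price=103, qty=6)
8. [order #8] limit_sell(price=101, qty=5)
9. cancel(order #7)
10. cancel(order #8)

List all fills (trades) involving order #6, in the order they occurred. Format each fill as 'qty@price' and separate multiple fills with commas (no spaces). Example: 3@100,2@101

Answer: 3@98

Derivation:
After op 1 [order #1] limit_sell(price=102, qty=5): fills=none; bids=[-] asks=[#1:5@102]
After op 2 [order #2] limit_buy(price=96, qty=8): fills=none; bids=[#2:8@96] asks=[#1:5@102]
After op 3 [order #3] limit_buy(price=97, qty=5): fills=none; bids=[#3:5@97 #2:8@96] asks=[#1:5@102]
After op 4 [order #4] limit_sell(price=100, qty=6): fills=none; bids=[#3:5@97 #2:8@96] asks=[#4:6@100 #1:5@102]
After op 5 [order #5] limit_sell(price=97, qty=8): fills=#3x#5:5@97; bids=[#2:8@96] asks=[#5:3@97 #4:6@100 #1:5@102]
After op 6 [order #6] limit_sell(price=98, qty=6): fills=none; bids=[#2:8@96] asks=[#5:3@97 #6:6@98 #4:6@100 #1:5@102]
After op 7 [order #7] limit_buy(price=103, qty=6): fills=#7x#5:3@97 #7x#6:3@98; bids=[#2:8@96] asks=[#6:3@98 #4:6@100 #1:5@102]
After op 8 [order #8] limit_sell(price=101, qty=5): fills=none; bids=[#2:8@96] asks=[#6:3@98 #4:6@100 #8:5@101 #1:5@102]
After op 9 cancel(order #7): fills=none; bids=[#2:8@96] asks=[#6:3@98 #4:6@100 #8:5@101 #1:5@102]
After op 10 cancel(order #8): fills=none; bids=[#2:8@96] asks=[#6:3@98 #4:6@100 #1:5@102]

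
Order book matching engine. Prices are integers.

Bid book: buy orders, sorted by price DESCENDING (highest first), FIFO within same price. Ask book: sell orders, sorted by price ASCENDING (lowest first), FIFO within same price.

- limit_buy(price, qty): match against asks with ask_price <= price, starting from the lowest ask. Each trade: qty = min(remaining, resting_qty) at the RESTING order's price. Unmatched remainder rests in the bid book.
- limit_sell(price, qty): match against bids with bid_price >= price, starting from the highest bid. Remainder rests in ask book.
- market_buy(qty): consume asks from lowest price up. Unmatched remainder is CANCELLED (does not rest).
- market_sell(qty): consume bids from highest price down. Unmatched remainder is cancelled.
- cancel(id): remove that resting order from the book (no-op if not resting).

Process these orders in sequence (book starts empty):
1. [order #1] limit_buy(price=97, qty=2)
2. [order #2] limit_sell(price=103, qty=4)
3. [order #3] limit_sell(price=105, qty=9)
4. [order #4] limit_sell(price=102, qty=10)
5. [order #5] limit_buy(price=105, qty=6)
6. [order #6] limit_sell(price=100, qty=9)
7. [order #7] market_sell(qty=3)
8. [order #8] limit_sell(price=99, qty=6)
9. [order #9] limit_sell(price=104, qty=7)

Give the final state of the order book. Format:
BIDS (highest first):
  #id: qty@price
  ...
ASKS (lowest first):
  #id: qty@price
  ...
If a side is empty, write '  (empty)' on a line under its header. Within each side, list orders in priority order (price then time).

Answer: BIDS (highest first):
  (empty)
ASKS (lowest first):
  #8: 6@99
  #6: 9@100
  #4: 4@102
  #2: 4@103
  #9: 7@104
  #3: 9@105

Derivation:
After op 1 [order #1] limit_buy(price=97, qty=2): fills=none; bids=[#1:2@97] asks=[-]
After op 2 [order #2] limit_sell(price=103, qty=4): fills=none; bids=[#1:2@97] asks=[#2:4@103]
After op 3 [order #3] limit_sell(price=105, qty=9): fills=none; bids=[#1:2@97] asks=[#2:4@103 #3:9@105]
After op 4 [order #4] limit_sell(price=102, qty=10): fills=none; bids=[#1:2@97] asks=[#4:10@102 #2:4@103 #3:9@105]
After op 5 [order #5] limit_buy(price=105, qty=6): fills=#5x#4:6@102; bids=[#1:2@97] asks=[#4:4@102 #2:4@103 #3:9@105]
After op 6 [order #6] limit_sell(price=100, qty=9): fills=none; bids=[#1:2@97] asks=[#6:9@100 #4:4@102 #2:4@103 #3:9@105]
After op 7 [order #7] market_sell(qty=3): fills=#1x#7:2@97; bids=[-] asks=[#6:9@100 #4:4@102 #2:4@103 #3:9@105]
After op 8 [order #8] limit_sell(price=99, qty=6): fills=none; bids=[-] asks=[#8:6@99 #6:9@100 #4:4@102 #2:4@103 #3:9@105]
After op 9 [order #9] limit_sell(price=104, qty=7): fills=none; bids=[-] asks=[#8:6@99 #6:9@100 #4:4@102 #2:4@103 #9:7@104 #3:9@105]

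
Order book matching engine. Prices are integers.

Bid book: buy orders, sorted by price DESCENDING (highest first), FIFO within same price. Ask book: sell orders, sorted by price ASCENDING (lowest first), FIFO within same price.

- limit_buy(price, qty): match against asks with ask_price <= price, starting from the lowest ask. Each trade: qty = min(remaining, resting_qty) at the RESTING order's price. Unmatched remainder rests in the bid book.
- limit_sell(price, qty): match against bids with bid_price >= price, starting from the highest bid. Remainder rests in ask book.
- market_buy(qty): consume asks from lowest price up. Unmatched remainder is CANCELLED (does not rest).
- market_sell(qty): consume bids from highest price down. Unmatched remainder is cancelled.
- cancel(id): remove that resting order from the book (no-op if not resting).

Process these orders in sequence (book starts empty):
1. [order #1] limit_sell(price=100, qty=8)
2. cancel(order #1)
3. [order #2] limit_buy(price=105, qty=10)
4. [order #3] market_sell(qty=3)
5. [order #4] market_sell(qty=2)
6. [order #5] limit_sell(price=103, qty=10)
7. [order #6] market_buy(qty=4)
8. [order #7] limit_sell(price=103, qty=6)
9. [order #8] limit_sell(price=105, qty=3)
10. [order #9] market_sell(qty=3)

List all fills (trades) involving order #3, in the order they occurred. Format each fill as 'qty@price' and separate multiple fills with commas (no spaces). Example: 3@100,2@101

After op 1 [order #1] limit_sell(price=100, qty=8): fills=none; bids=[-] asks=[#1:8@100]
After op 2 cancel(order #1): fills=none; bids=[-] asks=[-]
After op 3 [order #2] limit_buy(price=105, qty=10): fills=none; bids=[#2:10@105] asks=[-]
After op 4 [order #3] market_sell(qty=3): fills=#2x#3:3@105; bids=[#2:7@105] asks=[-]
After op 5 [order #4] market_sell(qty=2): fills=#2x#4:2@105; bids=[#2:5@105] asks=[-]
After op 6 [order #5] limit_sell(price=103, qty=10): fills=#2x#5:5@105; bids=[-] asks=[#5:5@103]
After op 7 [order #6] market_buy(qty=4): fills=#6x#5:4@103; bids=[-] asks=[#5:1@103]
After op 8 [order #7] limit_sell(price=103, qty=6): fills=none; bids=[-] asks=[#5:1@103 #7:6@103]
After op 9 [order #8] limit_sell(price=105, qty=3): fills=none; bids=[-] asks=[#5:1@103 #7:6@103 #8:3@105]
After op 10 [order #9] market_sell(qty=3): fills=none; bids=[-] asks=[#5:1@103 #7:6@103 #8:3@105]

Answer: 3@105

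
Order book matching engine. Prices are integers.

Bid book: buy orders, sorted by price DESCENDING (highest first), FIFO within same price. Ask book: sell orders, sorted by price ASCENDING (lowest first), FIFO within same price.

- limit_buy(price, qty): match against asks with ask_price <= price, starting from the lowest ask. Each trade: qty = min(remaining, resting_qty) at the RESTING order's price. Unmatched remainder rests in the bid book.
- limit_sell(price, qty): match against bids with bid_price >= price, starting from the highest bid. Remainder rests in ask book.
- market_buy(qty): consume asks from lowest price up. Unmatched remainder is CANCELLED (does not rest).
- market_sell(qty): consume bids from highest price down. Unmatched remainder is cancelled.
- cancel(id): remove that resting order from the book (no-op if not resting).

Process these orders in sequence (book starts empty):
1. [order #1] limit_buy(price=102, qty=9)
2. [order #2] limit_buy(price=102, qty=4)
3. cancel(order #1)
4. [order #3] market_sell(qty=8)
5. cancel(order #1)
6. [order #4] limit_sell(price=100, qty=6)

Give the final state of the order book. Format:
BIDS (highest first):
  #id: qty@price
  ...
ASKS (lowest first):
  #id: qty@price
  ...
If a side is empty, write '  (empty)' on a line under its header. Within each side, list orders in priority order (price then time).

Answer: BIDS (highest first):
  (empty)
ASKS (lowest first):
  #4: 6@100

Derivation:
After op 1 [order #1] limit_buy(price=102, qty=9): fills=none; bids=[#1:9@102] asks=[-]
After op 2 [order #2] limit_buy(price=102, qty=4): fills=none; bids=[#1:9@102 #2:4@102] asks=[-]
After op 3 cancel(order #1): fills=none; bids=[#2:4@102] asks=[-]
After op 4 [order #3] market_sell(qty=8): fills=#2x#3:4@102; bids=[-] asks=[-]
After op 5 cancel(order #1): fills=none; bids=[-] asks=[-]
After op 6 [order #4] limit_sell(price=100, qty=6): fills=none; bids=[-] asks=[#4:6@100]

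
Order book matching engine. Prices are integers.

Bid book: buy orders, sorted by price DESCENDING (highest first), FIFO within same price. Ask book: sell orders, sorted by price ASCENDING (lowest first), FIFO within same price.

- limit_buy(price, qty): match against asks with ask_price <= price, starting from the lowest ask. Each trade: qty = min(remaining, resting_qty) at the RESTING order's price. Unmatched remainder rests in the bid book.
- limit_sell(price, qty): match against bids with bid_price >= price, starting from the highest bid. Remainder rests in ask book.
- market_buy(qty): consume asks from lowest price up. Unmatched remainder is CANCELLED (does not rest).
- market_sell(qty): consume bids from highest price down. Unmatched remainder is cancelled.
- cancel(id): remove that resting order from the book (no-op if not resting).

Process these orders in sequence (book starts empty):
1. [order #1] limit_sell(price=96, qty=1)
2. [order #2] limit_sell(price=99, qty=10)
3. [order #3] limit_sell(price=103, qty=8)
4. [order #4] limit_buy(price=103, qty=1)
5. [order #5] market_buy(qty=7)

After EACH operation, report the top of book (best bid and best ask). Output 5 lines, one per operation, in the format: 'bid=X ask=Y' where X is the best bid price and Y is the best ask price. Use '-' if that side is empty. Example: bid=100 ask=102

After op 1 [order #1] limit_sell(price=96, qty=1): fills=none; bids=[-] asks=[#1:1@96]
After op 2 [order #2] limit_sell(price=99, qty=10): fills=none; bids=[-] asks=[#1:1@96 #2:10@99]
After op 3 [order #3] limit_sell(price=103, qty=8): fills=none; bids=[-] asks=[#1:1@96 #2:10@99 #3:8@103]
After op 4 [order #4] limit_buy(price=103, qty=1): fills=#4x#1:1@96; bids=[-] asks=[#2:10@99 #3:8@103]
After op 5 [order #5] market_buy(qty=7): fills=#5x#2:7@99; bids=[-] asks=[#2:3@99 #3:8@103]

Answer: bid=- ask=96
bid=- ask=96
bid=- ask=96
bid=- ask=99
bid=- ask=99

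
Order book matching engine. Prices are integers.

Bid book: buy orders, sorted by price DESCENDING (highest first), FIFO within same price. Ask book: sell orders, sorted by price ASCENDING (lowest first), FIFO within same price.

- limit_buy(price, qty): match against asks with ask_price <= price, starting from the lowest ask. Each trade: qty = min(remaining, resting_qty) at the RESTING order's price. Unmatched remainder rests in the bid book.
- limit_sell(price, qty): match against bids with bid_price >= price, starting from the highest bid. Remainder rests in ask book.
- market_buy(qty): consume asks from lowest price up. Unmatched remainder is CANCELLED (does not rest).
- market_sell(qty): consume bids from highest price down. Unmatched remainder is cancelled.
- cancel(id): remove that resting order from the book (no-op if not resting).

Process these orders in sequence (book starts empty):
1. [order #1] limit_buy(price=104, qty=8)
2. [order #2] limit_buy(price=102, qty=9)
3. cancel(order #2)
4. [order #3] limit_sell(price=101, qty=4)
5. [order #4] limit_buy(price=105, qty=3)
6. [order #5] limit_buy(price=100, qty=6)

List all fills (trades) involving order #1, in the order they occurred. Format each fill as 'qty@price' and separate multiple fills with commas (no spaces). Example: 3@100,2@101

Answer: 4@104

Derivation:
After op 1 [order #1] limit_buy(price=104, qty=8): fills=none; bids=[#1:8@104] asks=[-]
After op 2 [order #2] limit_buy(price=102, qty=9): fills=none; bids=[#1:8@104 #2:9@102] asks=[-]
After op 3 cancel(order #2): fills=none; bids=[#1:8@104] asks=[-]
After op 4 [order #3] limit_sell(price=101, qty=4): fills=#1x#3:4@104; bids=[#1:4@104] asks=[-]
After op 5 [order #4] limit_buy(price=105, qty=3): fills=none; bids=[#4:3@105 #1:4@104] asks=[-]
After op 6 [order #5] limit_buy(price=100, qty=6): fills=none; bids=[#4:3@105 #1:4@104 #5:6@100] asks=[-]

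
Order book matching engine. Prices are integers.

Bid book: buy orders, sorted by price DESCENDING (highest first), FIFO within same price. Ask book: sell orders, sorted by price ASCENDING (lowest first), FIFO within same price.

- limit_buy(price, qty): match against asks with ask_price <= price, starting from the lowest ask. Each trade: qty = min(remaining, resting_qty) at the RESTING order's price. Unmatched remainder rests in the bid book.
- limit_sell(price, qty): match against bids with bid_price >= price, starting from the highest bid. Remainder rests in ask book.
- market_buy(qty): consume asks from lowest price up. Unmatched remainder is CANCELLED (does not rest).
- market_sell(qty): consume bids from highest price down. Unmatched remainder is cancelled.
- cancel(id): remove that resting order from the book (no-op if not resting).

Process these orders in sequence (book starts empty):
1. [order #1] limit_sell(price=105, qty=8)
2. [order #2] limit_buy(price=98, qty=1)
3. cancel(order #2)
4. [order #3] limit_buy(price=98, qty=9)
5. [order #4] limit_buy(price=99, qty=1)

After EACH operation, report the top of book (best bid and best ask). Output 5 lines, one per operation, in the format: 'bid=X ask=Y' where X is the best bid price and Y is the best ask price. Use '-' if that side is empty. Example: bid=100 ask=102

After op 1 [order #1] limit_sell(price=105, qty=8): fills=none; bids=[-] asks=[#1:8@105]
After op 2 [order #2] limit_buy(price=98, qty=1): fills=none; bids=[#2:1@98] asks=[#1:8@105]
After op 3 cancel(order #2): fills=none; bids=[-] asks=[#1:8@105]
After op 4 [order #3] limit_buy(price=98, qty=9): fills=none; bids=[#3:9@98] asks=[#1:8@105]
After op 5 [order #4] limit_buy(price=99, qty=1): fills=none; bids=[#4:1@99 #3:9@98] asks=[#1:8@105]

Answer: bid=- ask=105
bid=98 ask=105
bid=- ask=105
bid=98 ask=105
bid=99 ask=105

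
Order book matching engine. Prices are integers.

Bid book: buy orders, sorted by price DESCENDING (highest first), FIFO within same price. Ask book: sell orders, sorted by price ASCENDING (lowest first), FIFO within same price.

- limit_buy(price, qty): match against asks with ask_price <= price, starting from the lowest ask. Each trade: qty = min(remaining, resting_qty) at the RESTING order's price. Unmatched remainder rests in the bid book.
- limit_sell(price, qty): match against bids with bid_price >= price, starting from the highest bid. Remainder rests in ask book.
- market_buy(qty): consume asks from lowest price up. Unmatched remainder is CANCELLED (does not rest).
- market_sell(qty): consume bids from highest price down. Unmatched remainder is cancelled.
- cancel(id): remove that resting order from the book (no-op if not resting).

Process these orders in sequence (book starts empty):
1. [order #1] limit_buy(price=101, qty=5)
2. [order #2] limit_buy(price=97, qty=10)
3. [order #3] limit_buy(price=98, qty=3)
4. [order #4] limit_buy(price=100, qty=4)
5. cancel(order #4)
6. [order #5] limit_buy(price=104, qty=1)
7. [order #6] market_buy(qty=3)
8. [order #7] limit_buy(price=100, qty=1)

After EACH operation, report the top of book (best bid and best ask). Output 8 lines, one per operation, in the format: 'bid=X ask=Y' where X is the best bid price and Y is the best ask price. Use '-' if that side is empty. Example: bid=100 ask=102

Answer: bid=101 ask=-
bid=101 ask=-
bid=101 ask=-
bid=101 ask=-
bid=101 ask=-
bid=104 ask=-
bid=104 ask=-
bid=104 ask=-

Derivation:
After op 1 [order #1] limit_buy(price=101, qty=5): fills=none; bids=[#1:5@101] asks=[-]
After op 2 [order #2] limit_buy(price=97, qty=10): fills=none; bids=[#1:5@101 #2:10@97] asks=[-]
After op 3 [order #3] limit_buy(price=98, qty=3): fills=none; bids=[#1:5@101 #3:3@98 #2:10@97] asks=[-]
After op 4 [order #4] limit_buy(price=100, qty=4): fills=none; bids=[#1:5@101 #4:4@100 #3:3@98 #2:10@97] asks=[-]
After op 5 cancel(order #4): fills=none; bids=[#1:5@101 #3:3@98 #2:10@97] asks=[-]
After op 6 [order #5] limit_buy(price=104, qty=1): fills=none; bids=[#5:1@104 #1:5@101 #3:3@98 #2:10@97] asks=[-]
After op 7 [order #6] market_buy(qty=3): fills=none; bids=[#5:1@104 #1:5@101 #3:3@98 #2:10@97] asks=[-]
After op 8 [order #7] limit_buy(price=100, qty=1): fills=none; bids=[#5:1@104 #1:5@101 #7:1@100 #3:3@98 #2:10@97] asks=[-]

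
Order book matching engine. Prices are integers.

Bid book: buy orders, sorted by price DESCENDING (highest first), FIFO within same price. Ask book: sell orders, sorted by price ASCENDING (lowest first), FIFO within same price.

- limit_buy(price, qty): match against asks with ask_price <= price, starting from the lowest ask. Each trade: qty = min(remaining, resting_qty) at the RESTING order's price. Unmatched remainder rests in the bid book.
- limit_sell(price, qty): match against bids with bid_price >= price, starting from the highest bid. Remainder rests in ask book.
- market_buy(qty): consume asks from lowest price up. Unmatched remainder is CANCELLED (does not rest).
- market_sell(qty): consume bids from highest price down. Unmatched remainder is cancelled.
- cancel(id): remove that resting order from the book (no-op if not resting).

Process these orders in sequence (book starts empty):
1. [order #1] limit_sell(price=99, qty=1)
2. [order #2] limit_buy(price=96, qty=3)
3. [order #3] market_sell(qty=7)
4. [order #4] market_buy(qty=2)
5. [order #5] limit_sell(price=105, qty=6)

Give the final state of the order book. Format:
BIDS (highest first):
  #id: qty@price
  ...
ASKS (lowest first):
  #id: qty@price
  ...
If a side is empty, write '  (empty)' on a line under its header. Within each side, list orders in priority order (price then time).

Answer: BIDS (highest first):
  (empty)
ASKS (lowest first):
  #5: 6@105

Derivation:
After op 1 [order #1] limit_sell(price=99, qty=1): fills=none; bids=[-] asks=[#1:1@99]
After op 2 [order #2] limit_buy(price=96, qty=3): fills=none; bids=[#2:3@96] asks=[#1:1@99]
After op 3 [order #3] market_sell(qty=7): fills=#2x#3:3@96; bids=[-] asks=[#1:1@99]
After op 4 [order #4] market_buy(qty=2): fills=#4x#1:1@99; bids=[-] asks=[-]
After op 5 [order #5] limit_sell(price=105, qty=6): fills=none; bids=[-] asks=[#5:6@105]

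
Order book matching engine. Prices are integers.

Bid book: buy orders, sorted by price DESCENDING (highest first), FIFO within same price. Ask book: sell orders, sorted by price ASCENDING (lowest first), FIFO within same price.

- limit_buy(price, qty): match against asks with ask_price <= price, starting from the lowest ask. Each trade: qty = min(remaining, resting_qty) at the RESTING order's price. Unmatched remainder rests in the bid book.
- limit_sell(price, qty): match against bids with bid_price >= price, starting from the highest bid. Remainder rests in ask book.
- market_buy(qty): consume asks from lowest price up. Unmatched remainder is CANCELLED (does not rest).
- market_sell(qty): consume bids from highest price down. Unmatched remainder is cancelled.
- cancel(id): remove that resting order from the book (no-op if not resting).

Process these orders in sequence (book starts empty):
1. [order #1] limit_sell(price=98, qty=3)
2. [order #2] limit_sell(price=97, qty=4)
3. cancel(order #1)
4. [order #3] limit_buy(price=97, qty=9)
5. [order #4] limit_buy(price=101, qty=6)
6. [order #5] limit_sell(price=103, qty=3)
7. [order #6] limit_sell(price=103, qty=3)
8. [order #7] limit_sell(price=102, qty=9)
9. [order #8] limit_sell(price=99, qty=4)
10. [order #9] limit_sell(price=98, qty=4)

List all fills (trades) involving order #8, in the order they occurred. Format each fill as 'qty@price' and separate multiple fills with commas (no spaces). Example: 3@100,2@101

After op 1 [order #1] limit_sell(price=98, qty=3): fills=none; bids=[-] asks=[#1:3@98]
After op 2 [order #2] limit_sell(price=97, qty=4): fills=none; bids=[-] asks=[#2:4@97 #1:3@98]
After op 3 cancel(order #1): fills=none; bids=[-] asks=[#2:4@97]
After op 4 [order #3] limit_buy(price=97, qty=9): fills=#3x#2:4@97; bids=[#3:5@97] asks=[-]
After op 5 [order #4] limit_buy(price=101, qty=6): fills=none; bids=[#4:6@101 #3:5@97] asks=[-]
After op 6 [order #5] limit_sell(price=103, qty=3): fills=none; bids=[#4:6@101 #3:5@97] asks=[#5:3@103]
After op 7 [order #6] limit_sell(price=103, qty=3): fills=none; bids=[#4:6@101 #3:5@97] asks=[#5:3@103 #6:3@103]
After op 8 [order #7] limit_sell(price=102, qty=9): fills=none; bids=[#4:6@101 #3:5@97] asks=[#7:9@102 #5:3@103 #6:3@103]
After op 9 [order #8] limit_sell(price=99, qty=4): fills=#4x#8:4@101; bids=[#4:2@101 #3:5@97] asks=[#7:9@102 #5:3@103 #6:3@103]
After op 10 [order #9] limit_sell(price=98, qty=4): fills=#4x#9:2@101; bids=[#3:5@97] asks=[#9:2@98 #7:9@102 #5:3@103 #6:3@103]

Answer: 4@101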